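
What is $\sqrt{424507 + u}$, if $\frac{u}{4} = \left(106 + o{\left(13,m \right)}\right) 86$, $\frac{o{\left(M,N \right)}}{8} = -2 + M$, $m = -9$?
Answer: $\sqrt{491243} \approx 700.89$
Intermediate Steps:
$o{\left(M,N \right)} = -16 + 8 M$ ($o{\left(M,N \right)} = 8 \left(-2 + M\right) = -16 + 8 M$)
$u = 66736$ ($u = 4 \left(106 + \left(-16 + 8 \cdot 13\right)\right) 86 = 4 \left(106 + \left(-16 + 104\right)\right) 86 = 4 \left(106 + 88\right) 86 = 4 \cdot 194 \cdot 86 = 4 \cdot 16684 = 66736$)
$\sqrt{424507 + u} = \sqrt{424507 + 66736} = \sqrt{491243}$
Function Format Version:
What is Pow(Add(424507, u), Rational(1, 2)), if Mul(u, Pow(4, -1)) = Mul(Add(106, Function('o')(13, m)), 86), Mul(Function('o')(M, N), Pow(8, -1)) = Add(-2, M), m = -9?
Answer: Pow(491243, Rational(1, 2)) ≈ 700.89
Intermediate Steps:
Function('o')(M, N) = Add(-16, Mul(8, M)) (Function('o')(M, N) = Mul(8, Add(-2, M)) = Add(-16, Mul(8, M)))
u = 66736 (u = Mul(4, Mul(Add(106, Add(-16, Mul(8, 13))), 86)) = Mul(4, Mul(Add(106, Add(-16, 104)), 86)) = Mul(4, Mul(Add(106, 88), 86)) = Mul(4, Mul(194, 86)) = Mul(4, 16684) = 66736)
Pow(Add(424507, u), Rational(1, 2)) = Pow(Add(424507, 66736), Rational(1, 2)) = Pow(491243, Rational(1, 2))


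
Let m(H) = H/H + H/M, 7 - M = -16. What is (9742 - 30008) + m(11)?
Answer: -466084/23 ≈ -20265.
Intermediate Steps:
M = 23 (M = 7 - 1*(-16) = 7 + 16 = 23)
m(H) = 1 + H/23 (m(H) = H/H + H/23 = 1 + H*(1/23) = 1 + H/23)
(9742 - 30008) + m(11) = (9742 - 30008) + (1 + (1/23)*11) = -20266 + (1 + 11/23) = -20266 + 34/23 = -466084/23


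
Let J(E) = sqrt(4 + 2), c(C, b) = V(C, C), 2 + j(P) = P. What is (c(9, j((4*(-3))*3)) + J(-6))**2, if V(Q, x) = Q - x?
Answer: 6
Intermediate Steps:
j(P) = -2 + P
c(C, b) = 0 (c(C, b) = C - C = 0)
J(E) = sqrt(6)
(c(9, j((4*(-3))*3)) + J(-6))**2 = (0 + sqrt(6))**2 = (sqrt(6))**2 = 6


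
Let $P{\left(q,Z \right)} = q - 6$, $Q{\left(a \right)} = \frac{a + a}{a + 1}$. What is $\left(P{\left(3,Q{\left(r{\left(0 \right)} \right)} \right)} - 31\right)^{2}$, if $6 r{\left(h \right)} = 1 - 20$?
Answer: $1156$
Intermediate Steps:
$r{\left(h \right)} = - \frac{19}{6}$ ($r{\left(h \right)} = \frac{1 - 20}{6} = \frac{1}{6} \left(-19\right) = - \frac{19}{6}$)
$Q{\left(a \right)} = \frac{2 a}{1 + a}$
$P{\left(q,Z \right)} = -6 + q$
$\left(P{\left(3,Q{\left(r{\left(0 \right)} \right)} \right)} - 31\right)^{2} = \left(\left(-6 + 3\right) - 31\right)^{2} = \left(-3 - 31\right)^{2} = \left(-34\right)^{2} = 1156$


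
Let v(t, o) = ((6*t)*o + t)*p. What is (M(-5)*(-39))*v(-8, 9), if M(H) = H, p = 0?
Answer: 0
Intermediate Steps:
v(t, o) = 0 (v(t, o) = ((6*t)*o + t)*0 = (6*o*t + t)*0 = (t + 6*o*t)*0 = 0)
(M(-5)*(-39))*v(-8, 9) = -5*(-39)*0 = 195*0 = 0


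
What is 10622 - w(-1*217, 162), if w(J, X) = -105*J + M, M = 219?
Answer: -12382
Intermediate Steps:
w(J, X) = 219 - 105*J (w(J, X) = -105*J + 219 = 219 - 105*J)
10622 - w(-1*217, 162) = 10622 - (219 - (-105)*217) = 10622 - (219 - 105*(-217)) = 10622 - (219 + 22785) = 10622 - 1*23004 = 10622 - 23004 = -12382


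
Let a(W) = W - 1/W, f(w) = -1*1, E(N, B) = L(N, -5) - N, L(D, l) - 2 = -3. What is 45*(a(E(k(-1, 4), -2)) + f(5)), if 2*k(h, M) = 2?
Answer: -225/2 ≈ -112.50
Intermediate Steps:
k(h, M) = 1 (k(h, M) = (½)*2 = 1)
L(D, l) = -1 (L(D, l) = 2 - 3 = -1)
E(N, B) = -1 - N
f(w) = -1
a(W) = W - 1/W
45*(a(E(k(-1, 4), -2)) + f(5)) = 45*(((-1 - 1*1) - 1/(-1 - 1*1)) - 1) = 45*(((-1 - 1) - 1/(-1 - 1)) - 1) = 45*((-2 - 1/(-2)) - 1) = 45*((-2 - 1*(-½)) - 1) = 45*((-2 + ½) - 1) = 45*(-3/2 - 1) = 45*(-5/2) = -225/2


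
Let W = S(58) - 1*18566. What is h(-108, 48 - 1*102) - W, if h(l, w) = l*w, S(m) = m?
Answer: 24340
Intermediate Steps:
W = -18508 (W = 58 - 1*18566 = 58 - 18566 = -18508)
h(-108, 48 - 1*102) - W = -108*(48 - 1*102) - 1*(-18508) = -108*(48 - 102) + 18508 = -108*(-54) + 18508 = 5832 + 18508 = 24340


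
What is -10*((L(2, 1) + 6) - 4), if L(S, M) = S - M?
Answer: -30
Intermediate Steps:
-10*((L(2, 1) + 6) - 4) = -10*(((2 - 1*1) + 6) - 4) = -10*(((2 - 1) + 6) - 4) = -10*((1 + 6) - 4) = -10*(7 - 4) = -10*3 = -30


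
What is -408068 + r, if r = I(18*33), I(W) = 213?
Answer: -407855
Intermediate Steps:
r = 213
-408068 + r = -408068 + 213 = -407855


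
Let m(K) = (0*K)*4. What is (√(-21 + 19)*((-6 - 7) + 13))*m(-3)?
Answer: 0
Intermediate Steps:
m(K) = 0 (m(K) = 0*4 = 0)
(√(-21 + 19)*((-6 - 7) + 13))*m(-3) = (√(-21 + 19)*((-6 - 7) + 13))*0 = (√(-2)*(-13 + 13))*0 = ((I*√2)*0)*0 = 0*0 = 0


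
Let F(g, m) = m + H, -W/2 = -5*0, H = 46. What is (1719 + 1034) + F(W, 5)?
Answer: 2804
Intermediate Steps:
W = 0 (W = -(-10)*0 = -2*0 = 0)
F(g, m) = 46 + m (F(g, m) = m + 46 = 46 + m)
(1719 + 1034) + F(W, 5) = (1719 + 1034) + (46 + 5) = 2753 + 51 = 2804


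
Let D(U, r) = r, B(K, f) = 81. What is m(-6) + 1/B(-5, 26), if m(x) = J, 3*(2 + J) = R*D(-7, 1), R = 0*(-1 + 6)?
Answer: -161/81 ≈ -1.9877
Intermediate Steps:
R = 0 (R = 0*5 = 0)
J = -2 (J = -2 + (0*1)/3 = -2 + (1/3)*0 = -2 + 0 = -2)
m(x) = -2
m(-6) + 1/B(-5, 26) = -2 + 1/81 = -161/81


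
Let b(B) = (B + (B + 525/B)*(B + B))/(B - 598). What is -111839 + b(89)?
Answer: -56943032/509 ≈ -1.1187e+5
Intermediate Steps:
b(B) = (B + 2*B*(B + 525/B))/(-598 + B) (b(B) = (B + (B + 525/B)*(2*B))/(-598 + B) = (B + 2*B*(B + 525/B))/(-598 + B))
-111839 + b(89) = -111839 + (1050 + 89 + 2*89²)/(-598 + 89) = -111839 + (1050 + 89 + 2*7921)/(-509) = -111839 - (1050 + 89 + 15842)/509 = -111839 - 1/509*16981 = -111839 - 16981/509 = -56943032/509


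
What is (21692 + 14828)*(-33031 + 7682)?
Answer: -925745480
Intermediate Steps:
(21692 + 14828)*(-33031 + 7682) = 36520*(-25349) = -925745480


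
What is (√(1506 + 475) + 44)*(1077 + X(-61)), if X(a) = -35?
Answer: 45848 + 1042*√1981 ≈ 92226.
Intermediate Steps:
(√(1506 + 475) + 44)*(1077 + X(-61)) = (√(1506 + 475) + 44)*(1077 - 35) = (√1981 + 44)*1042 = (44 + √1981)*1042 = 45848 + 1042*√1981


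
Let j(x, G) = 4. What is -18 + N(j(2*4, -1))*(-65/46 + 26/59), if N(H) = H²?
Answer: -45538/1357 ≈ -33.558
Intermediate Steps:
-18 + N(j(2*4, -1))*(-65/46 + 26/59) = -18 + 4²*(-65/46 + 26/59) = -18 + 16*(-65*1/46 + 26*(1/59)) = -18 + 16*(-65/46 + 26/59) = -18 + 16*(-2639/2714) = -18 - 21112/1357 = -45538/1357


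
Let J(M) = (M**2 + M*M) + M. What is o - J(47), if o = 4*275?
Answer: -3365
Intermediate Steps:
o = 1100
J(M) = M + 2*M**2 (J(M) = (M**2 + M**2) + M = 2*M**2 + M = M + 2*M**2)
o - J(47) = 1100 - 47*(1 + 2*47) = 1100 - 47*(1 + 94) = 1100 - 47*95 = 1100 - 1*4465 = 1100 - 4465 = -3365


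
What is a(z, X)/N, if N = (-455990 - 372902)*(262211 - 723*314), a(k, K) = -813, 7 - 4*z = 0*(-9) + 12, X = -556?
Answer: 813/29167880588 ≈ 2.7873e-8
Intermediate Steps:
z = -5/4 (z = 7/4 - (0*(-9) + 12)/4 = 7/4 - (0 + 12)/4 = 7/4 - ¼*12 = 7/4 - 3 = -5/4 ≈ -1.2500)
N = -29167880588 (N = -828892*(262211 - 227022) = -828892*35189 = -29167880588)
a(z, X)/N = -813/(-29167880588) = -813*(-1/29167880588) = 813/29167880588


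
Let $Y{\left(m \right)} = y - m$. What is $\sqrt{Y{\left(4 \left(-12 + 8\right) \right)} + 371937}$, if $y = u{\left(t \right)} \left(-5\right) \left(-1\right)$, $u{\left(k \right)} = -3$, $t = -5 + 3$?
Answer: $\sqrt{371938} \approx 609.87$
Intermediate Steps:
$t = -2$
$y = -15$ ($y = \left(-3\right) \left(-5\right) \left(-1\right) = 15 \left(-1\right) = -15$)
$Y{\left(m \right)} = -15 - m$
$\sqrt{Y{\left(4 \left(-12 + 8\right) \right)} + 371937} = \sqrt{\left(-15 - 4 \left(-12 + 8\right)\right) + 371937} = \sqrt{\left(-15 - 4 \left(-4\right)\right) + 371937} = \sqrt{\left(-15 - -16\right) + 371937} = \sqrt{\left(-15 + 16\right) + 371937} = \sqrt{1 + 371937} = \sqrt{371938}$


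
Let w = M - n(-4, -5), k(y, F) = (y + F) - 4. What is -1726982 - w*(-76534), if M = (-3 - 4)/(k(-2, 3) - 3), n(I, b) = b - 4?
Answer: -2846659/3 ≈ -9.4889e+5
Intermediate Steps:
k(y, F) = -4 + F + y (k(y, F) = (F + y) - 4 = -4 + F + y)
n(I, b) = -4 + b
M = 7/6 (M = (-3 - 4)/((-4 + 3 - 2) - 3) = -7/(-3 - 3) = -7/(-6) = -7*(-⅙) = 7/6 ≈ 1.1667)
w = 61/6 (w = 7/6 - (-4 - 5) = 7/6 - 1*(-9) = 7/6 + 9 = 61/6 ≈ 10.167)
-1726982 - w*(-76534) = -1726982 - 61*(-76534)/6 = -1726982 - 1*(-2334287/3) = -1726982 + 2334287/3 = -2846659/3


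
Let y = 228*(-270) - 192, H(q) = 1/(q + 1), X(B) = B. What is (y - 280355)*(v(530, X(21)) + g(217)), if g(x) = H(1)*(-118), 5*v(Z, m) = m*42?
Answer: -200816809/5 ≈ -4.0163e+7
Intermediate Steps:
H(q) = 1/(1 + q)
v(Z, m) = 42*m/5 (v(Z, m) = (m*42)/5 = (42*m)/5 = 42*m/5)
g(x) = -59 (g(x) = -118/(1 + 1) = -118/2 = (1/2)*(-118) = -59)
y = -61752 (y = -61560 - 192 = -61752)
(y - 280355)*(v(530, X(21)) + g(217)) = (-61752 - 280355)*((42/5)*21 - 59) = -342107*(882/5 - 59) = -342107*587/5 = -200816809/5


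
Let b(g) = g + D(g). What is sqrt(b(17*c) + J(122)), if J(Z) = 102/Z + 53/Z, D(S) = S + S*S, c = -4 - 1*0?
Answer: sqrt(66818302)/122 ≈ 67.002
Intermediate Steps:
c = -4 (c = -4 + 0 = -4)
D(S) = S + S**2
b(g) = g + g*(1 + g)
J(Z) = 155/Z
sqrt(b(17*c) + J(122)) = sqrt((17*(-4))*(2 + 17*(-4)) + 155/122) = sqrt(-68*(2 - 68) + 155*(1/122)) = sqrt(-68*(-66) + 155/122) = sqrt(4488 + 155/122) = sqrt(547691/122) = sqrt(66818302)/122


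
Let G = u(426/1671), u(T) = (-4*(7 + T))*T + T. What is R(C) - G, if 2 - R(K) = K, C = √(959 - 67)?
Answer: 2836692/310249 - 2*√223 ≈ -20.723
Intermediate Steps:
C = 2*√223 (C = √892 = 2*√223 ≈ 29.866)
u(T) = T + T*(-28 - 4*T) (u(T) = (-28 - 4*T)*T + T = T*(-28 - 4*T) + T = T + T*(-28 - 4*T))
G = -2216194/310249 (G = -426/1671*(27 + 4*(426/1671)) = -426*(1/1671)*(27 + 4*(426*(1/1671))) = -1*142/557*(27 + 4*(142/557)) = -1*142/557*(27 + 568/557) = -1*142/557*15607/557 = -2216194/310249 ≈ -7.1433)
R(K) = 2 - K
R(C) - G = (2 - 2*√223) - 1*(-2216194/310249) = (2 - 2*√223) + 2216194/310249 = 2836692/310249 - 2*√223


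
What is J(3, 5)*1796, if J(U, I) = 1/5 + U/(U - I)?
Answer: -11674/5 ≈ -2334.8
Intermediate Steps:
J(U, I) = 1/5 + U/(U - I) (J(U, I) = 1*(1/5) + U/(U - I) = 1/5 + U/(U - I))
J(3, 5)*1796 = ((5 - 6*3)/(5*(5 - 1*3)))*1796 = ((5 - 18)/(5*(5 - 3)))*1796 = ((1/5)*(-13)/2)*1796 = ((1/5)*(1/2)*(-13))*1796 = -13/10*1796 = -11674/5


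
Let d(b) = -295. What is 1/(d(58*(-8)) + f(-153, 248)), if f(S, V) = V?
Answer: -1/47 ≈ -0.021277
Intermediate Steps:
1/(d(58*(-8)) + f(-153, 248)) = 1/(-295 + 248) = 1/(-47) = -1/47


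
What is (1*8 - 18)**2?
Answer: 100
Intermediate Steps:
(1*8 - 18)**2 = (8 - 18)**2 = (-10)**2 = 100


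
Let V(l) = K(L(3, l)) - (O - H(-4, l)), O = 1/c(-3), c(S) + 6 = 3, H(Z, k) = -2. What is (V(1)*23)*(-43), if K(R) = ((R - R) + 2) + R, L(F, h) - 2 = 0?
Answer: -6923/3 ≈ -2307.7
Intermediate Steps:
c(S) = -3 (c(S) = -6 + 3 = -3)
L(F, h) = 2 (L(F, h) = 2 + 0 = 2)
K(R) = 2 + R (K(R) = (0 + 2) + R = 2 + R)
O = -⅓ (O = 1/(-3) = -⅓ ≈ -0.33333)
V(l) = 7/3 (V(l) = (2 + 2) - (-⅓ - 1*(-2)) = 4 - (-⅓ + 2) = 4 - 1*5/3 = 4 - 5/3 = 7/3)
(V(1)*23)*(-43) = ((7/3)*23)*(-43) = (161/3)*(-43) = -6923/3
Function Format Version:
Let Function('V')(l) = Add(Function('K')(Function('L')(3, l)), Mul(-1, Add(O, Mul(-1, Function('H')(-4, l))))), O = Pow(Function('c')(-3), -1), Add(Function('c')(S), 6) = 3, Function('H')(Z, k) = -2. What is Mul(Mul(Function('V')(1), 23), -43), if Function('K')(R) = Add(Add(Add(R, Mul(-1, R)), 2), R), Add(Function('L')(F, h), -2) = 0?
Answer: Rational(-6923, 3) ≈ -2307.7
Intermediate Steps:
Function('c')(S) = -3 (Function('c')(S) = Add(-6, 3) = -3)
Function('L')(F, h) = 2 (Function('L')(F, h) = Add(2, 0) = 2)
Function('K')(R) = Add(2, R) (Function('K')(R) = Add(Add(0, 2), R) = Add(2, R))
O = Rational(-1, 3) (O = Pow(-3, -1) = Rational(-1, 3) ≈ -0.33333)
Function('V')(l) = Rational(7, 3) (Function('V')(l) = Add(Add(2, 2), Mul(-1, Add(Rational(-1, 3), Mul(-1, -2)))) = Add(4, Mul(-1, Add(Rational(-1, 3), 2))) = Add(4, Mul(-1, Rational(5, 3))) = Add(4, Rational(-5, 3)) = Rational(7, 3))
Mul(Mul(Function('V')(1), 23), -43) = Mul(Mul(Rational(7, 3), 23), -43) = Mul(Rational(161, 3), -43) = Rational(-6923, 3)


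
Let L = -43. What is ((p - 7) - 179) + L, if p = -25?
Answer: -254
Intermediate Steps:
((p - 7) - 179) + L = ((-25 - 7) - 179) - 43 = (-32 - 179) - 43 = -211 - 43 = -254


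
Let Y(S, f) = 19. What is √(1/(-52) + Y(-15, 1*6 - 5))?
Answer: √12831/26 ≈ 4.3567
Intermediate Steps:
√(1/(-52) + Y(-15, 1*6 - 5)) = √(1/(-52) + 19) = √(-1/52 + 19) = √(987/52) = √12831/26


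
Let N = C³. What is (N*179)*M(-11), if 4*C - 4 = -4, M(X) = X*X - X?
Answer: 0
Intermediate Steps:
M(X) = X² - X
C = 0 (C = 1 + (¼)*(-4) = 1 - 1 = 0)
N = 0 (N = 0³ = 0)
(N*179)*M(-11) = (0*179)*(-11*(-1 - 11)) = 0*(-11*(-12)) = 0*132 = 0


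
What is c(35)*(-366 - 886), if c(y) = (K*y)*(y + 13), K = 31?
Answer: -65204160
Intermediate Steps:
c(y) = 31*y*(13 + y) (c(y) = (31*y)*(y + 13) = (31*y)*(13 + y) = 31*y*(13 + y))
c(35)*(-366 - 886) = (31*35*(13 + 35))*(-366 - 886) = (31*35*48)*(-1252) = 52080*(-1252) = -65204160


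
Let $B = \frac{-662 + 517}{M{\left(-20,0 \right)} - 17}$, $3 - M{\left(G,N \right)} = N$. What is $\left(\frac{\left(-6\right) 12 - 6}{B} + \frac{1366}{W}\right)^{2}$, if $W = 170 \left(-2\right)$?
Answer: $\frac{129663769}{972196} \approx 133.37$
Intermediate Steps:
$M{\left(G,N \right)} = 3 - N$
$W = -340$
$B = \frac{145}{14}$ ($B = \frac{-662 + 517}{\left(3 - 0\right) - 17} = - \frac{145}{\left(3 + 0\right) - 17} = - \frac{145}{3 - 17} = - \frac{145}{-14} = \left(-145\right) \left(- \frac{1}{14}\right) = \frac{145}{14} \approx 10.357$)
$\left(\frac{\left(-6\right) 12 - 6}{B} + \frac{1366}{W}\right)^{2} = \left(\frac{\left(-6\right) 12 - 6}{\frac{145}{14}} + \frac{1366}{-340}\right)^{2} = \left(\left(-72 - 6\right) \frac{14}{145} + 1366 \left(- \frac{1}{340}\right)\right)^{2} = \left(\left(-78\right) \frac{14}{145} - \frac{683}{170}\right)^{2} = \left(- \frac{1092}{145} - \frac{683}{170}\right)^{2} = \left(- \frac{11387}{986}\right)^{2} = \frac{129663769}{972196}$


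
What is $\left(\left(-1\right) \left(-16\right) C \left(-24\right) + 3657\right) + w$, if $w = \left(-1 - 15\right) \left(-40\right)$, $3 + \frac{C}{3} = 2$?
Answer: $5449$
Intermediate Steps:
$C = -3$ ($C = -9 + 3 \cdot 2 = -9 + 6 = -3$)
$w = 640$ ($w = \left(-16\right) \left(-40\right) = 640$)
$\left(\left(-1\right) \left(-16\right) C \left(-24\right) + 3657\right) + w = \left(\left(-1\right) \left(-16\right) \left(-3\right) \left(-24\right) + 3657\right) + 640 = \left(16 \left(-3\right) \left(-24\right) + 3657\right) + 640 = \left(\left(-48\right) \left(-24\right) + 3657\right) + 640 = \left(1152 + 3657\right) + 640 = 4809 + 640 = 5449$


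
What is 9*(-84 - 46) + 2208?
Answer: 1038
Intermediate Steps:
9*(-84 - 46) + 2208 = 9*(-130) + 2208 = -1170 + 2208 = 1038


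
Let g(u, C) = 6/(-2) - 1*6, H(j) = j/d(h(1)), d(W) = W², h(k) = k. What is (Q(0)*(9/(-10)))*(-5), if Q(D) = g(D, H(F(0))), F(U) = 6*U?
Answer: -81/2 ≈ -40.500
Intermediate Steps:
H(j) = j (H(j) = j/(1²) = j/1 = j*1 = j)
g(u, C) = -9 (g(u, C) = 6*(-½) - 6 = -3 - 6 = -9)
Q(D) = -9
(Q(0)*(9/(-10)))*(-5) = -81/(-10)*(-5) = -81*(-1)/10*(-5) = -9*(-9/10)*(-5) = (81/10)*(-5) = -81/2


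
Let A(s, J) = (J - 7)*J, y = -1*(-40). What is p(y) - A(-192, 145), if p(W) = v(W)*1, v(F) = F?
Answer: -19970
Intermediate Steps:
y = 40
p(W) = W (p(W) = W*1 = W)
A(s, J) = J*(-7 + J) (A(s, J) = (-7 + J)*J = J*(-7 + J))
p(y) - A(-192, 145) = 40 - 145*(-7 + 145) = 40 - 145*138 = 40 - 1*20010 = 40 - 20010 = -19970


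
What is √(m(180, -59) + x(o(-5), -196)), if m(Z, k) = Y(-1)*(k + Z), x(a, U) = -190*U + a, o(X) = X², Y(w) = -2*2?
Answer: √36781 ≈ 191.78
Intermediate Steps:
Y(w) = -4
x(a, U) = a - 190*U
m(Z, k) = -4*Z - 4*k (m(Z, k) = -4*(k + Z) = -4*(Z + k) = -4*Z - 4*k)
√(m(180, -59) + x(o(-5), -196)) = √((-4*180 - 4*(-59)) + ((-5)² - 190*(-196))) = √((-720 + 236) + (25 + 37240)) = √(-484 + 37265) = √36781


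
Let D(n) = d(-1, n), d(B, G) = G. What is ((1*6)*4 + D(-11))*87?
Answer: 1131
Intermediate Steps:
D(n) = n
((1*6)*4 + D(-11))*87 = ((1*6)*4 - 11)*87 = (6*4 - 11)*87 = (24 - 11)*87 = 13*87 = 1131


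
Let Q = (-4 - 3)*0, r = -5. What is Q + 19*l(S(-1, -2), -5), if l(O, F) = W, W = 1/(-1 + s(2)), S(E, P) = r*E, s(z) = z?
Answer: 19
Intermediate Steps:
S(E, P) = -5*E
Q = 0 (Q = -7*0 = 0)
W = 1 (W = 1/(-1 + 2) = 1/1 = 1)
l(O, F) = 1
Q + 19*l(S(-1, -2), -5) = 0 + 19*1 = 0 + 19 = 19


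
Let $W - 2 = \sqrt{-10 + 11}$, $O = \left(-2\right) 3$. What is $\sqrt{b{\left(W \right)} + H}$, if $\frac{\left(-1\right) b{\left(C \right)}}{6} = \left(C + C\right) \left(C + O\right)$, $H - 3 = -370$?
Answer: $i \sqrt{259} \approx 16.093 i$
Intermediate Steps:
$H = -367$ ($H = 3 - 370 = -367$)
$O = -6$
$W = 3$ ($W = 2 + \sqrt{-10 + 11} = 2 + \sqrt{1} = 2 + 1 = 3$)
$b{\left(C \right)} = - 12 C \left(-6 + C\right)$ ($b{\left(C \right)} = - 6 \left(C + C\right) \left(C - 6\right) = - 6 \cdot 2 C \left(-6 + C\right) = - 12 C \left(-6 + C\right)$)
$\sqrt{b{\left(W \right)} + H} = \sqrt{12 \cdot 3 \left(6 - 3\right) - 367} = \sqrt{12 \cdot 3 \cdot 3 - 367} = \sqrt{108 - 367} = \sqrt{-259} = i \sqrt{259}$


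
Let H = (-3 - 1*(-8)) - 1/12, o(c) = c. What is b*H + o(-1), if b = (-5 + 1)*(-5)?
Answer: 292/3 ≈ 97.333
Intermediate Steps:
b = 20 (b = -4*(-5) = 20)
H = 59/12 (H = (-3 + 8) - 1*1/12 = 5 - 1/12 = 59/12 ≈ 4.9167)
b*H + o(-1) = 20*(59/12) - 1 = 295/3 - 1 = 292/3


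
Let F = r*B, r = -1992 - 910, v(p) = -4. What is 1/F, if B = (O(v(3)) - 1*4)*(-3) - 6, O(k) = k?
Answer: -1/52236 ≈ -1.9144e-5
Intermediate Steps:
B = 18 (B = (-4 - 1*4)*(-3) - 6 = (-4 - 4)*(-3) - 6 = -8*(-3) - 6 = 24 - 6 = 18)
r = -2902
F = -52236 (F = -2902*18 = -52236)
1/F = 1/(-52236) = -1/52236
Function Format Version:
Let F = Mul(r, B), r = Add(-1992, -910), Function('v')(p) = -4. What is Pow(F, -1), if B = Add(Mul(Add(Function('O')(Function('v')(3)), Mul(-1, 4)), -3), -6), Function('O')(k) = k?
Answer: Rational(-1, 52236) ≈ -1.9144e-5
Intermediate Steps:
B = 18 (B = Add(Mul(Add(-4, Mul(-1, 4)), -3), -6) = Add(Mul(Add(-4, -4), -3), -6) = Add(Mul(-8, -3), -6) = Add(24, -6) = 18)
r = -2902
F = -52236 (F = Mul(-2902, 18) = -52236)
Pow(F, -1) = Pow(-52236, -1) = Rational(-1, 52236)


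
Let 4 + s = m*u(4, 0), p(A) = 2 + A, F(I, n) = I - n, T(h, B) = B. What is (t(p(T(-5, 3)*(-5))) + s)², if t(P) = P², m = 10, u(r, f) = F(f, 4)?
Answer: 15625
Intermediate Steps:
u(r, f) = -4 + f (u(r, f) = f - 1*4 = f - 4 = -4 + f)
s = -44 (s = -4 + 10*(-4 + 0) = -4 + 10*(-4) = -4 - 40 = -44)
(t(p(T(-5, 3)*(-5))) + s)² = ((2 + 3*(-5))² - 44)² = ((2 - 15)² - 44)² = ((-13)² - 44)² = (169 - 44)² = 125² = 15625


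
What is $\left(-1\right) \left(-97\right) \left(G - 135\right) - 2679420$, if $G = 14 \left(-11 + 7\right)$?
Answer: $-2697947$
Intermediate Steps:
$G = -56$ ($G = 14 \left(-4\right) = -56$)
$\left(-1\right) \left(-97\right) \left(G - 135\right) - 2679420 = \left(-1\right) \left(-97\right) \left(-56 - 135\right) - 2679420 = 97 \left(-191\right) - 2679420 = -18527 - 2679420 = -2697947$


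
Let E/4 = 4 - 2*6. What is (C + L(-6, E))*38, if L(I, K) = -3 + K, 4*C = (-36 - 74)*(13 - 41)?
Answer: 27930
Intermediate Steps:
E = -32 (E = 4*(4 - 2*6) = 4*(4 - 12) = 4*(-8) = -32)
C = 770 (C = ((-36 - 74)*(13 - 41))/4 = (-110*(-28))/4 = (¼)*3080 = 770)
(C + L(-6, E))*38 = (770 + (-3 - 32))*38 = (770 - 35)*38 = 735*38 = 27930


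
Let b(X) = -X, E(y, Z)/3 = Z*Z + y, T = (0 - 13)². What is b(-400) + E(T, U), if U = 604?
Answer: 1095355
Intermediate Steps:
T = 169 (T = (-13)² = 169)
E(y, Z) = 3*y + 3*Z² (E(y, Z) = 3*(Z*Z + y) = 3*(Z² + y) = 3*(y + Z²) = 3*y + 3*Z²)
b(-400) + E(T, U) = -1*(-400) + (3*169 + 3*604²) = 400 + (507 + 3*364816) = 400 + (507 + 1094448) = 400 + 1094955 = 1095355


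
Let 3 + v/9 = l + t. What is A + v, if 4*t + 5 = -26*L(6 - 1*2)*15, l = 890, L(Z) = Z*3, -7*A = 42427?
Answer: -34477/4 ≈ -8619.3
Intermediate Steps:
A = -6061 (A = -⅐*42427 = -6061)
L(Z) = 3*Z
t = -4685/4 (t = -5/4 + (-78*(6 - 1*2)*15)/4 = -5/4 + (-78*(6 - 2)*15)/4 = -5/4 + (-78*4*15)/4 = -5/4 + (-26*12*15)/4 = -5/4 + (-312*15)/4 = -5/4 + (¼)*(-4680) = -5/4 - 1170 = -4685/4 ≈ -1171.3)
v = -10233/4 (v = -27 + 9*(890 - 4685/4) = -27 + 9*(-1125/4) = -27 - 10125/4 = -10233/4 ≈ -2558.3)
A + v = -6061 - 10233/4 = -34477/4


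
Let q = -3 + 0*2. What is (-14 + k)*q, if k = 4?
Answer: 30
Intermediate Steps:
q = -3 (q = -3 + 0 = -3)
(-14 + k)*q = (-14 + 4)*(-3) = -10*(-3) = 30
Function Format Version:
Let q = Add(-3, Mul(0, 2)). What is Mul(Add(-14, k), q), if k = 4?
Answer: 30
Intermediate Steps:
q = -3 (q = Add(-3, 0) = -3)
Mul(Add(-14, k), q) = Mul(Add(-14, 4), -3) = Mul(-10, -3) = 30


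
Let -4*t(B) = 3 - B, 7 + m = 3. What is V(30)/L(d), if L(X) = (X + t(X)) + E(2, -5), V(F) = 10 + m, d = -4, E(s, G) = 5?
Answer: -8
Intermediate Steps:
m = -4 (m = -7 + 3 = -4)
t(B) = -3/4 + B/4 (t(B) = -(3 - B)/4 = -3/4 + B/4)
V(F) = 6 (V(F) = 10 - 4 = 6)
L(X) = 17/4 + 5*X/4 (L(X) = (X + (-3/4 + X/4)) + 5 = (-3/4 + 5*X/4) + 5 = 17/4 + 5*X/4)
V(30)/L(d) = 6/(17/4 + (5/4)*(-4)) = 6/(17/4 - 5) = 6/(-3/4) = 6*(-4/3) = -8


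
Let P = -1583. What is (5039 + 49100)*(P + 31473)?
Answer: 1618214710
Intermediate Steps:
(5039 + 49100)*(P + 31473) = (5039 + 49100)*(-1583 + 31473) = 54139*29890 = 1618214710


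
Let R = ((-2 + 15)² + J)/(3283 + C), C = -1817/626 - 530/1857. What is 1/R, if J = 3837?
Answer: 3812722457/4656902892 ≈ 0.81872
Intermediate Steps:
C = -3705949/1162482 (C = -1817*1/626 - 530*1/1857 = -1817/626 - 530/1857 = -3705949/1162482 ≈ -3.1880)
R = 4656902892/3812722457 (R = ((-2 + 15)² + 3837)/(3283 - 3705949/1162482) = (13² + 3837)/(3812722457/1162482) = (169 + 3837)*(1162482/3812722457) = 4006*(1162482/3812722457) = 4656902892/3812722457 ≈ 1.2214)
1/R = 1/(4656902892/3812722457) = 3812722457/4656902892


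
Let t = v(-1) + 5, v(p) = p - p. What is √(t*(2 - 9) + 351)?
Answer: 2*√79 ≈ 17.776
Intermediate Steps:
v(p) = 0
t = 5 (t = 0 + 5 = 5)
√(t*(2 - 9) + 351) = √(5*(2 - 9) + 351) = √(5*(-7) + 351) = √(-35 + 351) = √316 = 2*√79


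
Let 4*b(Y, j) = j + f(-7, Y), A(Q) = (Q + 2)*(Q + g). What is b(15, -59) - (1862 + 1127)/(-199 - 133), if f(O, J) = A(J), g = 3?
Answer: 11745/166 ≈ 70.753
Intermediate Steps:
A(Q) = (2 + Q)*(3 + Q) (A(Q) = (Q + 2)*(Q + 3) = (2 + Q)*(3 + Q))
f(O, J) = 6 + J² + 5*J
b(Y, j) = 3/2 + j/4 + Y²/4 + 5*Y/4 (b(Y, j) = (j + (6 + Y² + 5*Y))/4 = (6 + j + Y² + 5*Y)/4 = 3/2 + j/4 + Y²/4 + 5*Y/4)
b(15, -59) - (1862 + 1127)/(-199 - 133) = (3/2 + (¼)*(-59) + (¼)*15² + (5/4)*15) - (1862 + 1127)/(-199 - 133) = (3/2 - 59/4 + (¼)*225 + 75/4) - 2989/(-332) = (3/2 - 59/4 + 225/4 + 75/4) - 2989*(-1)/332 = 247/4 - 1*(-2989/332) = 247/4 + 2989/332 = 11745/166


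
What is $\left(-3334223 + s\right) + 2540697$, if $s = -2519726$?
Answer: $-3313252$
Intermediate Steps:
$\left(-3334223 + s\right) + 2540697 = \left(-3334223 - 2519726\right) + 2540697 = -5853949 + 2540697 = -3313252$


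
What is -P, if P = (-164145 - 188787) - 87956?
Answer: 440888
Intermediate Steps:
P = -440888 (P = -352932 - 87956 = -440888)
-P = -1*(-440888) = 440888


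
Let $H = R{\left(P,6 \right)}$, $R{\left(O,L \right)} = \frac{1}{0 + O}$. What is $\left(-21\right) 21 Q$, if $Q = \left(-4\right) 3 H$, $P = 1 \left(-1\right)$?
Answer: $-5292$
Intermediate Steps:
$P = -1$
$R{\left(O,L \right)} = \frac{1}{O}$
$H = -1$ ($H = \frac{1}{-1} = -1$)
$Q = 12$ ($Q = \left(-4\right) 3 \left(-1\right) = \left(-12\right) \left(-1\right) = 12$)
$\left(-21\right) 21 Q = \left(-21\right) 21 \cdot 12 = \left(-441\right) 12 = -5292$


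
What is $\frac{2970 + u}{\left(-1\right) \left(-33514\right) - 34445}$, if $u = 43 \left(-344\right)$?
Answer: $\frac{11822}{931} \approx 12.698$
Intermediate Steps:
$u = -14792$
$\frac{2970 + u}{\left(-1\right) \left(-33514\right) - 34445} = \frac{2970 - 14792}{\left(-1\right) \left(-33514\right) - 34445} = - \frac{11822}{33514 - 34445} = - \frac{11822}{-931} = \left(-11822\right) \left(- \frac{1}{931}\right) = \frac{11822}{931}$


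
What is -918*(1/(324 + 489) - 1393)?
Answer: 346547448/271 ≈ 1.2788e+6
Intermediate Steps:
-918*(1/(324 + 489) - 1393) = -918*(1/813 - 1393) = -918*(-1132508/813) = 346547448/271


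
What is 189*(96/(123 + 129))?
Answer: 72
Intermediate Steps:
189*(96/(123 + 129)) = 189*(96/252) = 189*(96*(1/252)) = 189*(8/21) = 72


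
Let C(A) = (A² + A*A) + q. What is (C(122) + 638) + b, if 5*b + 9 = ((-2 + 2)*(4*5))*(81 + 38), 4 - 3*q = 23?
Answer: 455968/15 ≈ 30398.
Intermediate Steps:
q = -19/3 (q = 4/3 - ⅓*23 = 4/3 - 23/3 = -19/3 ≈ -6.3333)
b = -9/5 (b = -9/5 + (((-2 + 2)*(4*5))*(81 + 38))/5 = -9/5 + ((0*20)*119)/5 = -9/5 + (0*119)/5 = -9/5 + (⅕)*0 = -9/5 + 0 = -9/5 ≈ -1.8000)
C(A) = -19/3 + 2*A² (C(A) = (A² + A*A) - 19/3 = (A² + A²) - 19/3 = 2*A² - 19/3 = -19/3 + 2*A²)
(C(122) + 638) + b = ((-19/3 + 2*122²) + 638) - 9/5 = ((-19/3 + 2*14884) + 638) - 9/5 = ((-19/3 + 29768) + 638) - 9/5 = (89285/3 + 638) - 9/5 = 91199/3 - 9/5 = 455968/15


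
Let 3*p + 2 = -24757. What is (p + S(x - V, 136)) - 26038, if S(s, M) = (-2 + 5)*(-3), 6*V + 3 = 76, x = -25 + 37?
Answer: -34300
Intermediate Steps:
x = 12
V = 73/6 (V = -½ + (⅙)*76 = -½ + 38/3 = 73/6 ≈ 12.167)
S(s, M) = -9 (S(s, M) = 3*(-3) = -9)
p = -8253 (p = -⅔ + (⅓)*(-24757) = -⅔ - 24757/3 = -8253)
(p + S(x - V, 136)) - 26038 = (-8253 - 9) - 26038 = -8262 - 26038 = -34300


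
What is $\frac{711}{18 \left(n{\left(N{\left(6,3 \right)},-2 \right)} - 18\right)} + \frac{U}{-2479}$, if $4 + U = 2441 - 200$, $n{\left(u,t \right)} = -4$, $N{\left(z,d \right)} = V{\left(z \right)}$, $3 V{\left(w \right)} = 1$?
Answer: $- \frac{294269}{109076} \approx -2.6978$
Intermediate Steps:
$V{\left(w \right)} = \frac{1}{3}$ ($V{\left(w \right)} = \frac{1}{3} \cdot 1 = \frac{1}{3}$)
$N{\left(z,d \right)} = \frac{1}{3}$
$U = 2237$ ($U = -4 + \left(2441 - 200\right) = -4 + 2241 = 2237$)
$\frac{711}{18 \left(n{\left(N{\left(6,3 \right)},-2 \right)} - 18\right)} + \frac{U}{-2479} = \frac{711}{18 \left(-4 - 18\right)} + \frac{2237}{-2479} = \frac{711}{18 \left(-22\right)} + 2237 \left(- \frac{1}{2479}\right) = \frac{711}{-396} - \frac{2237}{2479} = 711 \left(- \frac{1}{396}\right) - \frac{2237}{2479} = - \frac{79}{44} - \frac{2237}{2479} = - \frac{294269}{109076}$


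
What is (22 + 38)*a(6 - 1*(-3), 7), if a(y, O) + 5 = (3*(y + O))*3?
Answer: 8340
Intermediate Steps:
a(y, O) = -5 + 9*O + 9*y (a(y, O) = -5 + (3*(y + O))*3 = -5 + (3*(O + y))*3 = -5 + (3*O + 3*y)*3 = -5 + (9*O + 9*y) = -5 + 9*O + 9*y)
(22 + 38)*a(6 - 1*(-3), 7) = (22 + 38)*(-5 + 9*7 + 9*(6 - 1*(-3))) = 60*(-5 + 63 + 9*(6 + 3)) = 60*(-5 + 63 + 9*9) = 60*(-5 + 63 + 81) = 60*139 = 8340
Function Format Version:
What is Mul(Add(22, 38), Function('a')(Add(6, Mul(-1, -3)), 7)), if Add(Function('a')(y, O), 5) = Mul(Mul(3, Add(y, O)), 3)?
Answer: 8340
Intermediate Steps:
Function('a')(y, O) = Add(-5, Mul(9, O), Mul(9, y)) (Function('a')(y, O) = Add(-5, Mul(Mul(3, Add(y, O)), 3)) = Add(-5, Mul(Mul(3, Add(O, y)), 3)) = Add(-5, Mul(Add(Mul(3, O), Mul(3, y)), 3)) = Add(-5, Add(Mul(9, O), Mul(9, y))) = Add(-5, Mul(9, O), Mul(9, y)))
Mul(Add(22, 38), Function('a')(Add(6, Mul(-1, -3)), 7)) = Mul(Add(22, 38), Add(-5, Mul(9, 7), Mul(9, Add(6, Mul(-1, -3))))) = Mul(60, Add(-5, 63, Mul(9, Add(6, 3)))) = Mul(60, Add(-5, 63, Mul(9, 9))) = Mul(60, Add(-5, 63, 81)) = Mul(60, 139) = 8340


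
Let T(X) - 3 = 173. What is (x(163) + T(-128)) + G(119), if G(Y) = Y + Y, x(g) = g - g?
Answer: 414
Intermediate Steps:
x(g) = 0
T(X) = 176 (T(X) = 3 + 173 = 176)
G(Y) = 2*Y
(x(163) + T(-128)) + G(119) = (0 + 176) + 2*119 = 176 + 238 = 414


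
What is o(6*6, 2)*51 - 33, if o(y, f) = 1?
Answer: 18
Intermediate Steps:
o(6*6, 2)*51 - 33 = 1*51 - 33 = 51 - 33 = 18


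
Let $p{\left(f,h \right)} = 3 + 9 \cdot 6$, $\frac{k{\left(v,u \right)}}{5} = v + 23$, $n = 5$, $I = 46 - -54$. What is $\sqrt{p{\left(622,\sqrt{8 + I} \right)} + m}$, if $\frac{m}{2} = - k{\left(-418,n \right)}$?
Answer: $\sqrt{4007} \approx 63.301$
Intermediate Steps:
$I = 100$ ($I = 46 + 54 = 100$)
$k{\left(v,u \right)} = 115 + 5 v$ ($k{\left(v,u \right)} = 5 \left(v + 23\right) = 5 \left(23 + v\right) = 115 + 5 v$)
$m = 3950$ ($m = 2 \left(- (115 + 5 \left(-418\right))\right) = 2 \left(- (115 - 2090)\right) = 2 \left(\left(-1\right) \left(-1975\right)\right) = 2 \cdot 1975 = 3950$)
$p{\left(f,h \right)} = 57$ ($p{\left(f,h \right)} = 3 + 54 = 57$)
$\sqrt{p{\left(622,\sqrt{8 + I} \right)} + m} = \sqrt{57 + 3950} = \sqrt{4007}$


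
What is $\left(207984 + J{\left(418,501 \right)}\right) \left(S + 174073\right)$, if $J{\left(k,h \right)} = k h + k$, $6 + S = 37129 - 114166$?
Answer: $40541074600$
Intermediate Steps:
$S = -77043$ ($S = -6 + \left(37129 - 114166\right) = -6 - 77037 = -77043$)
$J{\left(k,h \right)} = k + h k$ ($J{\left(k,h \right)} = h k + k = k + h k$)
$\left(207984 + J{\left(418,501 \right)}\right) \left(S + 174073\right) = \left(207984 + 418 \left(1 + 501\right)\right) \left(-77043 + 174073\right) = \left(207984 + 418 \cdot 502\right) 97030 = \left(207984 + 209836\right) 97030 = 417820 \cdot 97030 = 40541074600$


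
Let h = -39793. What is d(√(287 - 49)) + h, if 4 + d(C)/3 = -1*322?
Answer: -40771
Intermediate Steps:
d(C) = -978 (d(C) = -12 + 3*(-1*322) = -12 + 3*(-322) = -12 - 966 = -978)
d(√(287 - 49)) + h = -978 - 39793 = -40771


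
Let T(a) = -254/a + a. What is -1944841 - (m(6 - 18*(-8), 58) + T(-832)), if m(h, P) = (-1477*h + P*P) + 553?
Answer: -718172543/416 ≈ -1.7264e+6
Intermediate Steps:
m(h, P) = 553 + P² - 1477*h (m(h, P) = (-1477*h + P²) + 553 = (P² - 1477*h) + 553 = 553 + P² - 1477*h)
T(a) = a - 254/a
-1944841 - (m(6 - 18*(-8), 58) + T(-832)) = -1944841 - ((553 + 58² - 1477*(6 - 18*(-8))) + (-832 - 254/(-832))) = -1944841 - ((553 + 3364 - 1477*(6 + 144)) + (-832 - 254*(-1/832))) = -1944841 - ((553 + 3364 - 1477*150) + (-832 + 127/416)) = -1944841 - ((553 + 3364 - 221550) - 345985/416) = -1944841 - (-217633 - 345985/416) = -1944841 - 1*(-90881313/416) = -1944841 + 90881313/416 = -718172543/416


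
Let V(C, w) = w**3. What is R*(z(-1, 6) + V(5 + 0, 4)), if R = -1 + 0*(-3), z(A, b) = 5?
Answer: -69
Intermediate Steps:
R = -1 (R = -1 + 0 = -1)
R*(z(-1, 6) + V(5 + 0, 4)) = -(5 + 4**3) = -(5 + 64) = -1*69 = -69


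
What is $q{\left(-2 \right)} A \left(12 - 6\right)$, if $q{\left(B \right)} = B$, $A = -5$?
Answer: $60$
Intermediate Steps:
$q{\left(-2 \right)} A \left(12 - 6\right) = \left(-2\right) \left(-5\right) \left(12 - 6\right) = 10 \cdot 6 = 60$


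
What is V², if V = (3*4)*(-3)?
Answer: 1296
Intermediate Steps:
V = -36 (V = 12*(-3) = -36)
V² = (-36)² = 1296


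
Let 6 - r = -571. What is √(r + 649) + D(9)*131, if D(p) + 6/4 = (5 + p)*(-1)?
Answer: -4061/2 + √1226 ≈ -1995.5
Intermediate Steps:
r = 577 (r = 6 - 1*(-571) = 6 + 571 = 577)
D(p) = -13/2 - p (D(p) = -3/2 + (5 + p)*(-1) = -3/2 + (-5 - p) = -13/2 - p)
√(r + 649) + D(9)*131 = √(577 + 649) + (-13/2 - 1*9)*131 = √1226 + (-13/2 - 9)*131 = √1226 - 31/2*131 = √1226 - 4061/2 = -4061/2 + √1226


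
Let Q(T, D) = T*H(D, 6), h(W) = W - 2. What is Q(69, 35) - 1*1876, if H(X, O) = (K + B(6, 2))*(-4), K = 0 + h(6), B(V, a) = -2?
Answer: -2428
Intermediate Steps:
h(W) = -2 + W
K = 4 (K = 0 + (-2 + 6) = 0 + 4 = 4)
H(X, O) = -8 (H(X, O) = (4 - 2)*(-4) = 2*(-4) = -8)
Q(T, D) = -8*T (Q(T, D) = T*(-8) = -8*T)
Q(69, 35) - 1*1876 = -8*69 - 1*1876 = -552 - 1876 = -2428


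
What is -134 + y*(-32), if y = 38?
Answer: -1350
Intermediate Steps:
-134 + y*(-32) = -134 + 38*(-32) = -134 - 1216 = -1350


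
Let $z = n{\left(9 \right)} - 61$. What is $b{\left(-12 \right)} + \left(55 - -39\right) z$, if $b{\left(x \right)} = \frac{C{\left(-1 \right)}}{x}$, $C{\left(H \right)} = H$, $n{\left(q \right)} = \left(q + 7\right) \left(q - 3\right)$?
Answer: $\frac{39481}{12} \approx 3290.1$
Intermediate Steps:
$n{\left(q \right)} = \left(-3 + q\right) \left(7 + q\right)$ ($n{\left(q \right)} = \left(7 + q\right) \left(-3 + q\right) = \left(-3 + q\right) \left(7 + q\right)$)
$z = 35$ ($z = \left(-21 + 9^{2} + 4 \cdot 9\right) - 61 = \left(-21 + 81 + 36\right) - 61 = 96 - 61 = 35$)
$b{\left(x \right)} = - \frac{1}{x}$
$b{\left(-12 \right)} + \left(55 - -39\right) z = - \frac{1}{-12} + \left(55 - -39\right) 35 = \left(-1\right) \left(- \frac{1}{12}\right) + \left(55 + 39\right) 35 = \frac{1}{12} + 94 \cdot 35 = \frac{1}{12} + 3290 = \frac{39481}{12}$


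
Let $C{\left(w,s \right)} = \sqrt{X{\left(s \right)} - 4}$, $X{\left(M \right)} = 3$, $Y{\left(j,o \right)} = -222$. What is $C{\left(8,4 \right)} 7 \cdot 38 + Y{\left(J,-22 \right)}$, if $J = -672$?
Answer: $-222 + 266 i \approx -222.0 + 266.0 i$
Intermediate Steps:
$C{\left(w,s \right)} = i$ ($C{\left(w,s \right)} = \sqrt{3 - 4} = \sqrt{-1} = i$)
$C{\left(8,4 \right)} 7 \cdot 38 + Y{\left(J,-22 \right)} = i 7 \cdot 38 - 222 = 7 i 38 - 222 = 266 i - 222 = -222 + 266 i$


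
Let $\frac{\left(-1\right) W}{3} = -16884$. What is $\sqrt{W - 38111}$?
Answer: $\sqrt{12541} \approx 111.99$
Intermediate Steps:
$W = 50652$ ($W = \left(-3\right) \left(-16884\right) = 50652$)
$\sqrt{W - 38111} = \sqrt{50652 - 38111} = \sqrt{12541}$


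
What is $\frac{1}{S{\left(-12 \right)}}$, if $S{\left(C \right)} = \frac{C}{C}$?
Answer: $1$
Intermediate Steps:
$S{\left(C \right)} = 1$
$\frac{1}{S{\left(-12 \right)}} = 1^{-1} = 1$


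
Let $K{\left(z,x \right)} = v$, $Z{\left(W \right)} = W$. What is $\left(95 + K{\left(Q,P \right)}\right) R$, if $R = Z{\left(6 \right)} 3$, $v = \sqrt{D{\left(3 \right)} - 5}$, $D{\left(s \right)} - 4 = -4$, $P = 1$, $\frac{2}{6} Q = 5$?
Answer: $1710 + 18 i \sqrt{5} \approx 1710.0 + 40.249 i$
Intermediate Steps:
$Q = 15$ ($Q = 3 \cdot 5 = 15$)
$D{\left(s \right)} = 0$ ($D{\left(s \right)} = 4 - 4 = 0$)
$v = i \sqrt{5}$ ($v = \sqrt{0 - 5} = \sqrt{-5} = i \sqrt{5} \approx 2.2361 i$)
$K{\left(z,x \right)} = i \sqrt{5}$
$R = 18$ ($R = 6 \cdot 3 = 18$)
$\left(95 + K{\left(Q,P \right)}\right) R = \left(95 + i \sqrt{5}\right) 18 = 1710 + 18 i \sqrt{5}$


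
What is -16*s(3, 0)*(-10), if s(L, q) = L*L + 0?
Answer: 1440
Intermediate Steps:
s(L, q) = L² (s(L, q) = L² + 0 = L²)
-16*s(3, 0)*(-10) = -16*3²*(-10) = -16*9*(-10) = -144*(-10) = 1440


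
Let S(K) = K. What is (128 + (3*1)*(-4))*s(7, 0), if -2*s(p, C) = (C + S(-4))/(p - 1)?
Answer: 116/3 ≈ 38.667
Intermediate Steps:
s(p, C) = -(-4 + C)/(2*(-1 + p)) (s(p, C) = -(C - 4)/(2*(p - 1)) = -(-4 + C)/(2*(-1 + p)))
(128 + (3*1)*(-4))*s(7, 0) = (128 + (3*1)*(-4))*((4 - 1*0)/(2*(-1 + 7))) = (128 + 3*(-4))*((½)*(4 + 0)/6) = (128 - 12)*((½)*(⅙)*4) = 116*(⅓) = 116/3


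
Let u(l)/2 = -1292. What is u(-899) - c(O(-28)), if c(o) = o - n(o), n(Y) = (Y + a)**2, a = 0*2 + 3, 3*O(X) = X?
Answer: -22811/9 ≈ -2534.6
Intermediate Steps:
u(l) = -2584 (u(l) = 2*(-1292) = -2584)
O(X) = X/3
a = 3 (a = 0 + 3 = 3)
n(Y) = (3 + Y)**2 (n(Y) = (Y + 3)**2 = (3 + Y)**2)
c(o) = o - (3 + o)**2
u(-899) - c(O(-28)) = -2584 - ((1/3)*(-28) - (3 + (1/3)*(-28))**2) = -2584 - (-28/3 - (3 - 28/3)**2) = -2584 - (-28/3 - (-19/3)**2) = -2584 - (-28/3 - 1*361/9) = -2584 - (-28/3 - 361/9) = -2584 - 1*(-445/9) = -2584 + 445/9 = -22811/9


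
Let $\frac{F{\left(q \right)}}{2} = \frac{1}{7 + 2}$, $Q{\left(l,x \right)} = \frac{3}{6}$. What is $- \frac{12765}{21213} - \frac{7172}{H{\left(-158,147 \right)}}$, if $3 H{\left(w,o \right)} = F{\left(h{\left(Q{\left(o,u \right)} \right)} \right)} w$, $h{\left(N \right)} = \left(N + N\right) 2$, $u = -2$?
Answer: $\frac{341978036}{558609} \approx 612.2$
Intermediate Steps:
$Q{\left(l,x \right)} = \frac{1}{2}$ ($Q{\left(l,x \right)} = 3 \cdot \frac{1}{6} = \frac{1}{2}$)
$h{\left(N \right)} = 4 N$ ($h{\left(N \right)} = 2 N 2 = 4 N$)
$F{\left(q \right)} = \frac{2}{9}$ ($F{\left(q \right)} = \frac{2}{7 + 2} = \frac{2}{9}$)
$H{\left(w,o \right)} = \frac{2 w}{27}$ ($H{\left(w,o \right)} = \frac{\frac{2}{9} w}{3} = \frac{2 w}{27}$)
$- \frac{12765}{21213} - \frac{7172}{H{\left(-158,147 \right)}} = - \frac{12765}{21213} - \frac{7172}{\frac{2}{27} \left(-158\right)} = \left(-12765\right) \frac{1}{21213} - \frac{7172}{- \frac{316}{27}} = - \frac{4255}{7071} - - \frac{48411}{79} = - \frac{4255}{7071} + \frac{48411}{79} = \frac{341978036}{558609}$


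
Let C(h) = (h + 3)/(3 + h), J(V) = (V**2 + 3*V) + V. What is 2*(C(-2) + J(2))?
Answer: 26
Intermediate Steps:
J(V) = V**2 + 4*V
C(h) = 1 (C(h) = (3 + h)/(3 + h) = 1)
2*(C(-2) + J(2)) = 2*(1 + 2*(4 + 2)) = 2*(1 + 2*6) = 2*(1 + 12) = 2*13 = 26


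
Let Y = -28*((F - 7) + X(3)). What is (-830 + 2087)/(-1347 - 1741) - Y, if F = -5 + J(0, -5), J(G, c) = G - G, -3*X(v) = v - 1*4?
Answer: -3030011/9264 ≈ -327.07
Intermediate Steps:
X(v) = 4/3 - v/3 (X(v) = -(v - 1*4)/3 = -(v - 4)/3 = -(-4 + v)/3 = 4/3 - v/3)
J(G, c) = 0
F = -5 (F = -5 + 0 = -5)
Y = 980/3 (Y = -28*((-5 - 7) + (4/3 - ⅓*3)) = -28*(-12 + (4/3 - 1)) = -28*(-12 + ⅓) = -28*(-35/3) = 980/3 ≈ 326.67)
(-830 + 2087)/(-1347 - 1741) - Y = (-830 + 2087)/(-1347 - 1741) - 1*980/3 = 1257/(-3088) - 980/3 = 1257*(-1/3088) - 980/3 = -1257/3088 - 980/3 = -3030011/9264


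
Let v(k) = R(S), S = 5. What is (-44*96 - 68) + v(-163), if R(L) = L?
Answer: -4287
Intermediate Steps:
v(k) = 5
(-44*96 - 68) + v(-163) = (-44*96 - 68) + 5 = (-4224 - 68) + 5 = -4292 + 5 = -4287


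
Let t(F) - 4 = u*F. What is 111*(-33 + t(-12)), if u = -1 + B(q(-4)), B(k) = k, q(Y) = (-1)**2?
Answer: -3219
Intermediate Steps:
q(Y) = 1
u = 0 (u = -1 + 1 = 0)
t(F) = 4 (t(F) = 4 + 0*F = 4 + 0 = 4)
111*(-33 + t(-12)) = 111*(-33 + 4) = 111*(-29) = -3219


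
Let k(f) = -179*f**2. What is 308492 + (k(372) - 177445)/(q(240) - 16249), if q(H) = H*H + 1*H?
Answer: 12805542591/41591 ≈ 3.0789e+5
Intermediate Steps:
q(H) = H + H**2 (q(H) = H**2 + H = H + H**2)
308492 + (k(372) - 177445)/(q(240) - 16249) = 308492 + (-179*372**2 - 177445)/(240*(1 + 240) - 16249) = 308492 + (-179*138384 - 177445)/(240*241 - 16249) = 308492 + (-24770736 - 177445)/(57840 - 16249) = 308492 - 24948181/41591 = 12805542591/41591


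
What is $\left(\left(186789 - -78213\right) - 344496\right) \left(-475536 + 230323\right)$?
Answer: $19492962222$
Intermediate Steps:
$\left(\left(186789 - -78213\right) - 344496\right) \left(-475536 + 230323\right) = \left(\left(186789 + 78213\right) - 344496\right) \left(-245213\right) = \left(265002 - 344496\right) \left(-245213\right) = \left(-79494\right) \left(-245213\right) = 19492962222$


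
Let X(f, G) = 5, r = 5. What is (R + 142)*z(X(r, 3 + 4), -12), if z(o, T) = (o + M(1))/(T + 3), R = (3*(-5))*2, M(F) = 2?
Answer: -784/9 ≈ -87.111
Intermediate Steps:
R = -30 (R = -15*2 = -30)
z(o, T) = (2 + o)/(3 + T) (z(o, T) = (o + 2)/(T + 3) = (2 + o)/(3 + T))
(R + 142)*z(X(r, 3 + 4), -12) = (-30 + 142)*((2 + 5)/(3 - 12)) = 112*(7/(-9)) = 112*(-⅑*7) = 112*(-7/9) = -784/9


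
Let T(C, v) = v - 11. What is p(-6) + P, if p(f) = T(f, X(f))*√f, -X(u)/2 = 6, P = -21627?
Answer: -21627 - 23*I*√6 ≈ -21627.0 - 56.338*I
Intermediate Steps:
X(u) = -12 (X(u) = -2*6 = -12)
T(C, v) = -11 + v
p(f) = -23*√f (p(f) = (-11 - 12)*√f = -23*√f)
p(-6) + P = -23*I*√6 - 21627 = -21627 - 23*I*√6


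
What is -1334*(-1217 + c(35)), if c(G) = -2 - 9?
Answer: 1638152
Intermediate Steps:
c(G) = -11
-1334*(-1217 + c(35)) = -1334*(-1217 - 11) = -1334*(-1228) = 1638152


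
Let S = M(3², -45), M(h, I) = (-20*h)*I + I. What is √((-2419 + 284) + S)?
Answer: 4*√370 ≈ 76.942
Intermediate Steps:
M(h, I) = I - 20*I*h (M(h, I) = -20*I*h + I = I - 20*I*h)
S = 8055 (S = -45*(1 - 20*3²) = -45*(1 - 20*9) = -45*(1 - 180) = -45*(-179) = 8055)
√((-2419 + 284) + S) = √((-2419 + 284) + 8055) = √(-2135 + 8055) = √5920 = 4*√370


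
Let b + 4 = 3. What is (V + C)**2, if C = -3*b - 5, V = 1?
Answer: 1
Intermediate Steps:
b = -1 (b = -4 + 3 = -1)
C = -2 (C = -3*(-1) - 5 = 3 - 5 = -2)
(V + C)**2 = (1 - 2)**2 = (-1)**2 = 1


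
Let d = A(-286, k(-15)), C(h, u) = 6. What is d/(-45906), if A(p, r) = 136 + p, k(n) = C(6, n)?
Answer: 25/7651 ≈ 0.0032675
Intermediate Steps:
k(n) = 6
d = -150 (d = 136 - 286 = -150)
d/(-45906) = -150/(-45906) = -150*(-1/45906) = 25/7651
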